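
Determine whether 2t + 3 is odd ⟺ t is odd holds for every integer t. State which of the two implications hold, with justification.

The forward direction fails; the converse holds.

(→) This fails: take t = 4. Then 2t + 3 = 11, which is odd, yet t = 4 is even, not odd.

(←) Suppose t is odd. Since 2 is even, 2t is even for every t, so 2t + 3 has the same parity as 3, which is odd. Hence 2t + 3 is odd.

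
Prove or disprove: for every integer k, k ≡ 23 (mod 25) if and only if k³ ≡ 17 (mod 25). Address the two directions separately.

Both directions hold; the statement is true.

(⇒) Suppose k ≡ 23 (mod 25). Write k = 25j + 23. Then (25j + 23)³ = 15625j³ + 43125j² + 39675j + 12167 = 25(625j³ + 1725j² + 1587j + 486) + 17, so k³ ≡ 17 (mod 25).

(⇐) Conversely, suppose k³ ≡ 17 (mod 25). The only residue r in {0, …, 24} with r³ ≡ 17 (mod 25) is r = 23, so k ≡ 23 (mod 25).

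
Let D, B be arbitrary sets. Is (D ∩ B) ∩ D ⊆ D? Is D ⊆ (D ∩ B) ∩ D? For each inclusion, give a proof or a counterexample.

(⊆) holds; (⊇) fails.

Forward inclusion. Let x ∈ (D ∩ B) ∩ D. Then x ∈ D ∩ B, from which x ∈ D.

Reverse inclusion. This inclusion fails. Take D = {1}, B = ∅; then 1 ∈ D but 1 ∉ (D ∩ B) ∩ D.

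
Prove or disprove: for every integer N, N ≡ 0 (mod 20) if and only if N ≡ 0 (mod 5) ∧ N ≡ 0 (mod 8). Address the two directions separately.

Not equivalent: only (⇐) holds.

Forward direction. This fails: N = 20 gives 20 ≡ 0 (mod 20) but 20 ≡ 4 (mod 8), so the conjunction on the right does not hold.

Converse. If N ≡ 0 (mod 5) and N ≡ 0 (mod 8), then by the Chinese remainder theorem N ≡ 0 (mod 40). Since 0 ≡ 0 (mod 20) and 20 ∣ 40, we get N ≡ 0 (mod 20).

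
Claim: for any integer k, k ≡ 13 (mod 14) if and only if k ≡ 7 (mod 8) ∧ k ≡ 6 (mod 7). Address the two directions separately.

(→) This fails: k = 41 gives 41 ≡ 13 (mod 14) but 41 ≡ 1 (mod 8), so the conjunction on the right does not hold.

(←) Conversely, if k ≡ 7 (mod 8) and k ≡ 6 (mod 7), then by the Chinese remainder theorem k ≡ 55 (mod 56). Since 55 ≡ 13 (mod 14) and 14 ∣ 56, we get k ≡ 13 (mod 14).

Only the converse holds.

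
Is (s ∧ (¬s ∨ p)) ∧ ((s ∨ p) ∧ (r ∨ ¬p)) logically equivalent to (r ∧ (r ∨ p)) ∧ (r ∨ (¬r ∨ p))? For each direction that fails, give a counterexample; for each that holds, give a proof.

Forward direction. Assume the antecedent. If p is true, the antecedent forces (p = T, r = T, s = T), and (r ∧ (r ∨ p)) ∧ (r ∨ (¬r ∨ p)) holds there. If p is false, the antecedent cannot hold. Either way (r ∧ (r ∨ p)) ∧ (r ∨ (¬r ∨ p)) holds.

Converse. This fails. Under p = F, r = T, s = F, the left side is false but the right side is true.

Only the forward direction holds.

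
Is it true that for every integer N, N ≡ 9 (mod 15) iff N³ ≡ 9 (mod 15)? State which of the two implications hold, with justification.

(⇒) Suppose N ≡ 9 (mod 15). Write N = 15j + 9. Then (15j + 9)³ = 3375j³ + 6075j² + 3645j + 729 = 15(225j³ + 405j² + 243j + 48) + 9, so N³ ≡ 9 (mod 15).

(⇐) Conversely, suppose N³ ≡ 9 (mod 15). The only residue r in {0, …, 14} with r³ ≡ 9 (mod 15) is r = 9, so N ≡ 9 (mod 15).

Equivalent; both directions hold.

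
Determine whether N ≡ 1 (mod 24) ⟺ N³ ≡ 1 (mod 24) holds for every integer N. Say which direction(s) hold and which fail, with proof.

The biconditional holds.

Converse. Suppose N³ ≡ 1 (mod 24). The only residue r in {0, …, 23} with r³ ≡ 1 (mod 24) is r = 1, so N ≡ 1 (mod 24).

Forward direction. Suppose N ≡ 1 (mod 24). Write N = 24j + 1. Then (24j + 1)³ = 13824j³ + 1728j² + 72j + 1 = 24(576j³ + 72j² + 3j) + 1, so N³ ≡ 1 (mod 24).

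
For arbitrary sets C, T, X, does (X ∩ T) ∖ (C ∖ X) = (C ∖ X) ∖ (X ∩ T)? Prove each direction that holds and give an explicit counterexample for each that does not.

Neither inclusion holds.

(⊆) This inclusion fails. Take C = ∅, T = {1}, X = {1}; then 1 ∈ (X ∩ T) ∖ (C ∖ X) but 1 ∉ (C ∖ X) ∖ (X ∩ T).

(⊇) This inclusion fails. Take C = {1}, T = ∅, X = ∅; then 1 ∈ (C ∖ X) ∖ (X ∩ T) but 1 ∉ (X ∩ T) ∖ (C ∖ X).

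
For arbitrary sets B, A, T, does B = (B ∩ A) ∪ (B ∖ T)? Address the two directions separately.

(⟹) This inclusion fails. Take B = {1}, A = ∅, T = {1}; then 1 ∈ B but 1 ∉ (B ∩ A) ∪ (B ∖ T).

(⟸) Let x ∈ (B ∩ A) ∪ (B ∖ T). Then either x ∈ B and x ∉ A, T; or x ∈ B ∩ A and x ∉ T; or x ∈ B ∩ A ∩ T. In each case x ∈ B, so (B ∩ A) ∪ (B ∖ T) ⊆ B.

The sets are not equal: only the reverse inclusion holds.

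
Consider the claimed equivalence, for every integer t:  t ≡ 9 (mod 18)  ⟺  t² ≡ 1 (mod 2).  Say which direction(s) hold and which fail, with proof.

[⇒] Suppose t ≡ 9 (mod 18). Then t² ≡ 9² = 81 (mod 18), and since 2 ∣ 18, also t² ≡ 1 (mod 2).

[⇐] This fails: take t = 1. Then 1² = 1 ≡ 1 (mod 2), yet 1 ≡ 1 (mod 18), not 9.

Only the forward direction holds.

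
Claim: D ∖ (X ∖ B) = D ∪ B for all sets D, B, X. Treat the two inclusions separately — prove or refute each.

The sets are not equal: only the forward inclusion holds.

(⊆) Let x ∈ D ∖ (X ∖ B). Then either x ∈ D and x ∉ B, X; or x ∈ D ∩ B and x ∉ X; or x ∈ D ∩ B ∩ X. In each case x ∈ D ∪ B, so D ∖ (X ∖ B) ⊆ D ∪ B.

(⊇) This inclusion fails. Take D = ∅, B = {1}, X = ∅; then 1 ∈ D ∪ B but 1 ∉ D ∖ (X ∖ B).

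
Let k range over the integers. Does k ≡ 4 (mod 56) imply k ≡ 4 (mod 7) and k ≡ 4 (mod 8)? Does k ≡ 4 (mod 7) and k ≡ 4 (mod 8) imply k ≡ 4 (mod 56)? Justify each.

(⟹) Suppose k ≡ 4 (mod 56); write k = 56j + 4. Since 7 ∣ 56, reducing mod 7 gives k ≡ 4 (mod 7); since 8 ∣ 56, reducing mod 8 gives k ≡ 4 (mod 8).

(⟸) Conversely, if k ≡ 4 (mod 7) and k ≡ 4 (mod 8), then by the Chinese remainder theorem k ≡ 4 (mod 56). This is exactly k ≡ 4 (mod 56).

Both implications hold.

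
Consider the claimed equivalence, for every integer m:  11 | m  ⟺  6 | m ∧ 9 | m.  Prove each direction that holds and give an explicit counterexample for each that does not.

Neither implication holds.

(⇒) This fails: take m = 11. Certainly 11 ∣ 11, but 6 ∤ 11.

(⇐) This fails: take m = 18. Both 6 ∣ 18 and 9 ∣ 18, yet 18 is not a multiple of 11 (since 18 = 1·11 + 7), so 11 ∤ 18.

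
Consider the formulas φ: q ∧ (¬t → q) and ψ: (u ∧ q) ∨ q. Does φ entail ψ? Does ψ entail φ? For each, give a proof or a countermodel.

[⇒] Assume the antecedent. If q is true, (u ∧ q) ∨ q reduces to true regardless of the other variables. If q is false, the antecedent cannot hold. Either way (u ∧ q) ∨ q holds.

[⇐] Assume the antecedent. If q is true, q ∧ (¬t → q) reduces to true regardless of the other variables. If q is false, the antecedent cannot hold. Either way q ∧ (¬t → q) holds.

Equivalent; both directions hold.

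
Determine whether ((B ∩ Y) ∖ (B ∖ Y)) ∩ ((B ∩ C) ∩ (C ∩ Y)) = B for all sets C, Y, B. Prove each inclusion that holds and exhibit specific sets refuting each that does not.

(⊆) holds; (⊇) fails.

(⊆) Let x ∈ ((B ∩ Y) ∖ (B ∖ Y)) ∩ ((B ∩ C) ∩ (C ∩ Y)). Then x ∈ C ∩ Y ∩ B, from which x ∈ B.

(⊇) This inclusion fails. Take C = ∅, Y = ∅, B = {1}; then 1 ∈ B but 1 ∉ ((B ∩ Y) ∖ (B ∖ Y)) ∩ ((B ∩ C) ∩ (C ∩ Y)).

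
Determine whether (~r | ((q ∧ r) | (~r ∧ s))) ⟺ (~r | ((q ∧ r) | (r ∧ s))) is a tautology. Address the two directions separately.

(⟹) Assume the antecedent. If q is true, ~r | ((q ∧ r) | (r ∧ s)) reduces to true regardless of the other variables. If q is false, the antecedent forces (q = F, s = F, r = F) or (q = F, s = T, r = F), and ~r | ((q ∧ r) | (r ∧ s)) holds there. Either way ~r | ((q ∧ r) | (r ∧ s)) holds.

(⟸) This fails. Under q = F, s = T, r = T, the left side is false but the right side is true.

The forward direction holds; the converse fails.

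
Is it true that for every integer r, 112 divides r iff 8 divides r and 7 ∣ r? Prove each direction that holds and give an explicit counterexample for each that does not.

Converse. This fails: take r = 56. Both 8 ∣ 56 and 7 ∣ 56, yet 56 is not a multiple of 112 (since 56 = 0·112 + 56), so 112 ∤ 56.

Forward direction. If 112 ∣ r, write r = 112q. Since 112 = 14·8, r = 8·(14q), so 8 ∣ r; and since 112 = 16·7, r = 7·(16q), so 7 ∣ r.

(⇒) holds; (⇐) fails.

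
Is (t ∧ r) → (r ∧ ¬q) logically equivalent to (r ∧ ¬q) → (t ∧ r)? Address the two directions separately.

(⇒) fails and (⇐) fails.

Forward direction. This fails. Under t = F, q = F, r = T, the left side is true but the right side is false.

Converse. This fails. Under t = T, q = T, r = T, the left side is false but the right side is true.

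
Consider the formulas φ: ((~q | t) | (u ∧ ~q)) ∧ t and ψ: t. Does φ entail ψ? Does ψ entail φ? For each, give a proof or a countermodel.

Forward direction. Assume the antecedent. If u is true, the antecedent forces (u = T, q = F, t = T) or (u = T, q = T, t = T), and t holds there. If u is false, the antecedent forces (u = F, q = F, t = T) or (u = F, q = T, t = T), and t holds there. Either way t holds.

Converse. Assume the antecedent. If u is true, the antecedent forces (u = T, q = F, t = T) or (u = T, q = T, t = T), and ((~q | t) | (u ∧ ~q)) ∧ t holds there. If u is false, the antecedent forces (u = F, q = F, t = T) or (u = F, q = T, t = T), and ((~q | t) | (u ∧ ~q)) ∧ t holds there. Either way ((~q | t) | (u ∧ ~q)) ∧ t holds.

Both directions hold.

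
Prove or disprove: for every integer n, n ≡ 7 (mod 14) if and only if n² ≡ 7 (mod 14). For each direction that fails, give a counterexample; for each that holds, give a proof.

Both directions hold.

(⇐) Suppose n² ≡ 7 (mod 14). The only residue r in {0, …, 13} with r² ≡ 7 (mod 14) is r = 7, so n ≡ 7 (mod 14).

(⇒) Suppose n ≡ 7 (mod 14). Write n = 14j + 7. Then (14j + 7)² = 196j² + 196j + 49 = 14(14j² + 14j + 3) + 7, so n² ≡ 7 (mod 14).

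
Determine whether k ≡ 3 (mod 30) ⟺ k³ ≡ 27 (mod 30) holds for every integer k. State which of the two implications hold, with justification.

(⟸) Suppose k³ ≡ 27 (mod 30). The only residue r in {0, …, 29} with r³ ≡ 27 (mod 30) is r = 3, so k ≡ 3 (mod 30).

(⟹) Suppose k ≡ 3 (mod 30). Write k = 30j + 3. Then (30j + 3)³ = 27000j³ + 8100j² + 810j + 27 = 30(900j³ + 270j² + 27j) + 27, so k³ ≡ 27 (mod 30).

Equivalent; both directions hold.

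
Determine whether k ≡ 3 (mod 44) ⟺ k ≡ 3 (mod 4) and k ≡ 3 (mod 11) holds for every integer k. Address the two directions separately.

Equivalent; both directions hold.

(⟸) If k ≡ 3 (mod 4) and k ≡ 3 (mod 11), then by the Chinese remainder theorem k ≡ 3 (mod 44). This is exactly k ≡ 3 (mod 44).

(⟹) Suppose k ≡ 3 (mod 44); write k = 44j + 3. Since 4 ∣ 44, reducing mod 4 gives k ≡ 3 (mod 4); since 11 ∣ 44, reducing mod 11 gives k ≡ 3 (mod 11).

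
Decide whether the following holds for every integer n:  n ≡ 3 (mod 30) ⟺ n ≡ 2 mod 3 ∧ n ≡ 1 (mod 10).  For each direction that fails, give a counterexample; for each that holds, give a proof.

[⇒] This fails: n = 3 gives 3 ≡ 3 (mod 30) but 3 ≡ 0 (mod 3), so the conjunction on the right does not hold.

[⇐] This fails: n = 11 satisfies both congruences on the right (11 ≡ 2 mod 3 and 11 ≡ 1 mod 10) yet 11 ≡ 11 (mod 30), not 3.

Neither direction holds.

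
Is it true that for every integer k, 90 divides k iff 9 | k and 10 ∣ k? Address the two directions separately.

(←) Suppose 9 ∣ k and 10 ∣ k. Any common multiple of 9 and 10 is a multiple of their lcm; here gcd(9, 10) = 1, so lcm(9, 10) = 9·10 = 90, so 90 ∣ k.

(→) If 90 ∣ k, write k = 90q. Since 90 = 10·9, k = 9·(10q), so 9 ∣ k; and since 90 = 9·10, k = 10·(9q), so 10 ∣ k.

Both directions hold; the statement is true.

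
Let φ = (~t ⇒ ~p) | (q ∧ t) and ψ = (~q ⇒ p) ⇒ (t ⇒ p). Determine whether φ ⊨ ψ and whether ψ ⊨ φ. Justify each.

(⟹) This fails. Under t = T, p = F, q = T, the left side is true but the right side is false.

(⟸) This fails. Under t = F, p = T, q = F, the left side is false but the right side is true.

Neither implication holds.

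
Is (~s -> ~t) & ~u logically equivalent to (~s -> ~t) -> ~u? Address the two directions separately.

Only the forward implication holds.

(←) This fails. Under t = T, u = F, s = F, the left side is false but the right side is true.

(→) Assume the antecedent. If t is true, the antecedent forces (t = T, u = F, s = T), and (~s -> ~t) -> ~u holds there. If t is false, the antecedent forces (t = F, u = F, s = F) or (t = F, u = F, s = T), and (~s -> ~t) -> ~u holds there. Either way (~s -> ~t) -> ~u holds.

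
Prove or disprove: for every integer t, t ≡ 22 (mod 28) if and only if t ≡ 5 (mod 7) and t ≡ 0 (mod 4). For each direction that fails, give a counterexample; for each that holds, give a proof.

(→) This fails: t = 22 gives 22 ≡ 22 (mod 28) but 22 ≡ 1 (mod 7), so the conjunction on the right does not hold.

(←) This fails: t = 12 satisfies both congruences on the right (12 ≡ 5 mod 7 and 12 ≡ 0 mod 4) yet 12 ≡ 12 (mod 28), not 22.

Neither direction holds.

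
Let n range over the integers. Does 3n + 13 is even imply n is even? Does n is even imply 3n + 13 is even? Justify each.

(⟹) This fails: n = 1 gives 3n + 13 = 16, which is even, but 1 is odd, not even.

(⟸) This also fails: n = 4 is even, but 3n + 13 = 25 is odd, not even.

Neither implication holds.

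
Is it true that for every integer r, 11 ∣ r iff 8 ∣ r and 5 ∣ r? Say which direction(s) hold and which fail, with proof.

Forward direction. This fails: take r = 11. Certainly 11 ∣ 11, but 8 ∤ 11.

Converse. This fails: take r = 40. Both 8 ∣ 40 and 5 ∣ 40, yet 40 is not a multiple of 11 (since 40 = 3·11 + 7), so 11 ∤ 40.

Neither implication holds.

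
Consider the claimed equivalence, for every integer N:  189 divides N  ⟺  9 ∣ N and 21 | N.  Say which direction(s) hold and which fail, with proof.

(⇒) If 189 ∣ N, write N = 189q. Since 189 = 21·9, N = 9·(21q), so 9 ∣ N; and since 189 = 9·21, N = 21·(9q), so 21 ∣ N.

(⇐) This fails: take N = 63. Both 9 ∣ 63 and 21 ∣ 63, yet 63 is not a multiple of 189 (since 63 = 0·189 + 63), so 189 ∤ 63.

(⇒) holds; (⇐) fails.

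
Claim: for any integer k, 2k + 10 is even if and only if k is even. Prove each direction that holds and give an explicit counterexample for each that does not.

[⇒] This fails: take k = 5. Then 2k + 10 = 20, which is even, yet k = 5 is odd, not even.

[⇐] Suppose k is even. Since 2 is even, 2k is even for every k, so 2k + 10 has the same parity as 10, which is even. Hence 2k + 10 is even.

The forward direction fails; the converse holds.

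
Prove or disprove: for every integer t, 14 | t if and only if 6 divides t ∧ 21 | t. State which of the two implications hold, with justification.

(⟹) This fails: take t = 14. Certainly 14 ∣ 14, but 6 ∤ 14.

(⟸) Suppose 6 ∣ t and 21 ∣ t. Any common multiple of 6 and 21 is a multiple of their lcm; here lcm(6, 21) = 6·21/gcd(6, 21) = 126/3 = 42, so 42 ∣ t. Since 14 ∣ 42, it follows that 14 ∣ t.

Only the converse holds.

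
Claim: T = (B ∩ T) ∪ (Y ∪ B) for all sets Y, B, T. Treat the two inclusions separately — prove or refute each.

(⊆) This inclusion fails. Take Y = ∅, B = ∅, T = {1}; then 1 ∈ T but 1 ∉ (B ∩ T) ∪ (Y ∪ B).

(⊇) This inclusion fails. Take Y = {1}, B = ∅, T = ∅; then 1 ∈ (B ∩ T) ∪ (Y ∪ B) but 1 ∉ T.

Neither inclusion holds.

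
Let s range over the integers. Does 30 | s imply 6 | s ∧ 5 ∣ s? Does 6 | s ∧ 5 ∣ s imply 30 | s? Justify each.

The biconditional holds.

(⟹) If 30 ∣ s, write s = 30q. Since 30 = 5·6, s = 6·(5q), so 6 ∣ s; and since 30 = 6·5, s = 5·(6q), so 5 ∣ s.

(⟸) Suppose 6 ∣ s and 5 ∣ s. Any common multiple of 6 and 5 is a multiple of their lcm; here gcd(6, 5) = 1, so lcm(6, 5) = 6·5 = 30, so 30 ∣ s.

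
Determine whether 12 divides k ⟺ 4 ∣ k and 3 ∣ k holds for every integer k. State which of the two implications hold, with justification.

Equivalent; both directions hold.

(⟹) If 12 ∣ k, write k = 12q. Since 12 = 3·4, k = 4·(3q), so 4 ∣ k; and since 12 = 4·3, k = 3·(4q), so 3 ∣ k.

(⟸) Suppose 4 ∣ k and 3 ∣ k. Any common multiple of 4 and 3 is a multiple of their lcm; here gcd(4, 3) = 1, so lcm(4, 3) = 4·3 = 12, so 12 ∣ k.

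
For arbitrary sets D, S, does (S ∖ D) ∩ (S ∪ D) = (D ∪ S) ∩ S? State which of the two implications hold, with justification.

Forward inclusion. Let x ∈ (S ∖ D) ∩ (S ∪ D). Then x ∈ S and x ∉ D, from which x ∈ (D ∪ S) ∩ S.

Reverse inclusion. This inclusion fails. Take D = {1}, S = {1}; then 1 ∈ (D ∪ S) ∩ S but 1 ∉ (S ∖ D) ∩ (S ∪ D).

(⊆) holds; (⊇) fails.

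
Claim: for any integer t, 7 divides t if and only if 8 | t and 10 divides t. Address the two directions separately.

Neither implication holds.

(⇒) This fails: take t = 7. Certainly 7 ∣ 7, but 8 ∤ 7.

(⇐) This fails: take t = 40. Both 8 ∣ 40 and 10 ∣ 40, yet 40 is not a multiple of 7 (since 40 = 5·7 + 5), so 7 ∤ 40.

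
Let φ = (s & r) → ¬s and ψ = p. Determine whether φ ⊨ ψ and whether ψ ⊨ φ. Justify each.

[⇒] This fails. Under p = F, r = F, s = F, the left side is true but the right side is false.

[⇐] This fails. Under p = T, r = T, s = T, the left side is false but the right side is true.

Both directions fail.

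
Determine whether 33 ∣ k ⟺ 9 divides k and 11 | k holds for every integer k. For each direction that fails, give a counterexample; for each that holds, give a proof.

(⇒) fails; (⇐) holds.

Converse. Suppose 9 ∣ k and 11 ∣ k. Any common multiple of 9 and 11 is a multiple of their lcm; here gcd(9, 11) = 1, so lcm(9, 11) = 9·11 = 99, so 99 ∣ k. Since 33 ∣ 99, it follows that 33 ∣ k.

Forward direction. This fails: take k = 33. Certainly 33 ∣ 33, but 9 ∤ 33.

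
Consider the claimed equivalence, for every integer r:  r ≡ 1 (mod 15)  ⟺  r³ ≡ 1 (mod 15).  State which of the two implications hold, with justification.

[⇒] Suppose r ≡ 1 (mod 15). Write r = 15j + 1. Then (15j + 1)³ = 3375j³ + 675j² + 45j + 1 = 15(225j³ + 45j² + 3j) + 1, so r³ ≡ 1 (mod 15).

[⇐] Conversely, suppose r³ ≡ 1 (mod 15). The only residue r in {0, …, 14} with r³ ≡ 1 (mod 15) is r = 1, so r ≡ 1 (mod 15).

Both directions hold; the statement is true.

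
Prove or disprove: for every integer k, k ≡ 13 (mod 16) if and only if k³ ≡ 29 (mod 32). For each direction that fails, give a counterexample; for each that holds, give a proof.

(⇒) fails and (⇐) fails.

Forward direction. This fails: take k = 13. Then 13 ≡ 13 (mod 16), but 13³ = 2197 ≡ 21 (mod 32), not 29.

Converse. This fails: take k = 5. Then 5³ = 125 ≡ 29 (mod 32), yet 5 ≡ 5 (mod 16), not 13.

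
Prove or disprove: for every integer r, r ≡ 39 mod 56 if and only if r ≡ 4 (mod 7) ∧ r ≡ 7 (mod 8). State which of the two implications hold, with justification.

Both directions hold; the statement is true.

(→) Suppose r ≡ 39 (mod 56); write r = 56j + 39. Since 7 ∣ 56, reducing mod 7 gives r ≡ 39 ≡ 4 (mod 7); since 8 ∣ 56, reducing mod 8 gives r ≡ 39 ≡ 7 (mod 8).

(←) Conversely, if r ≡ 4 (mod 7) and r ≡ 7 (mod 8), then by the Chinese remainder theorem r ≡ 39 (mod 56). This is exactly r ≡ 39 (mod 56).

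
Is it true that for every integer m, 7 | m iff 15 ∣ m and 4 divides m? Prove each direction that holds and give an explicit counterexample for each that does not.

Both directions fail.

(⇒) This fails: take m = 7. Certainly 7 ∣ 7, but 15 ∤ 7.

(⇐) This fails: take m = 60. Both 15 ∣ 60 and 4 ∣ 60, yet 60 is not a multiple of 7 (since 60 = 8·7 + 4), so 7 ∤ 60.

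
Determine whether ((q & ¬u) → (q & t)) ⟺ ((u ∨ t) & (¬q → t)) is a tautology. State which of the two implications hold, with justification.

Only the reverse direction holds.

[⇐] Assume the antecedent. If u is true, (q & ¬u) → (q & t) reduces to true regardless of the other variables. If u is false, the antecedent forces (u = F, q = F, t = T) or (u = F, q = T, t = T), and (q & ¬u) → (q & t) holds there. Either way (q & ¬u) → (q & t) holds.

[⇒] This fails. Under u = F, q = F, t = F, the left side is true but the right side is false.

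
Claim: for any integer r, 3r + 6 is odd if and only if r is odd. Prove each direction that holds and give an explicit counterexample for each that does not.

Equivalent; both directions hold.

(⇐) Suppose r is odd; write r = 2j + 1. Then 3r + 6 = 3·(2j + 1) + 6 = 2·3j + 9, which is odd.

(⇒) Suppose 3r + 6 is odd. Since 3 is odd, 3r and r have the same parity, so 3r + 6 ≡ r + 6 (mod 2). As 6 is even, 3r + 6 is odd exactly when r is odd. Thus r is odd.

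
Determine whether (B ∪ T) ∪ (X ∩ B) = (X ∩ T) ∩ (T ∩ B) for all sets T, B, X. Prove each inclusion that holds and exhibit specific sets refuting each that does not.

Reverse inclusion. Let x ∈ (X ∩ T) ∩ (T ∩ B). Then x ∈ T ∩ B ∩ X, from which x ∈ (B ∪ T) ∪ (X ∩ B).

Forward inclusion. This inclusion fails. Take T = {1}, B = ∅, X = ∅; then 1 ∈ (B ∪ T) ∪ (X ∩ B) but 1 ∉ (X ∩ T) ∩ (T ∩ B).

The sets are not equal: only the reverse inclusion holds.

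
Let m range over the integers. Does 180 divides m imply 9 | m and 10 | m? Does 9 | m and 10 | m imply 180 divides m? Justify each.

Only the forward direction holds.

[⇒] If 180 ∣ m, write m = 180q. Since 180 = 20·9, m = 9·(20q), so 9 ∣ m; and since 180 = 18·10, m = 10·(18q), so 10 ∣ m.

[⇐] This fails: take m = 90. Both 9 ∣ 90 and 10 ∣ 90, yet 90 is not a multiple of 180 (since 90 = 0·180 + 90), so 180 ∤ 90.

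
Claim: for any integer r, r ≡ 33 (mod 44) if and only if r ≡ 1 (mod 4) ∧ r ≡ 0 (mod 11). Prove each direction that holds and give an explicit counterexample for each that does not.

[⇒] Suppose r ≡ 33 (mod 44); write r = 44j + 33. Since 4 ∣ 44, reducing mod 4 gives r ≡ 33 ≡ 1 (mod 4); since 11 ∣ 44, reducing mod 11 gives r ≡ 33 ≡ 0 (mod 11).

[⇐] Conversely, if r ≡ 1 (mod 4) and r ≡ 0 (mod 11), then by the Chinese remainder theorem r ≡ 33 (mod 44). This is exactly r ≡ 33 (mod 44).

Both directions hold; the statement is true.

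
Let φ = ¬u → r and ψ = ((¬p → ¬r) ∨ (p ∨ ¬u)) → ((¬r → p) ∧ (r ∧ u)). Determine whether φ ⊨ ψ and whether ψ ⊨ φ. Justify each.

(⇒) fails; (⇐) holds.

(⟹) This fails. Under r = T, u = F, p = F, the left side is true but the right side is false.

(⟸) Assume the antecedent. If r is true, ¬u → r reduces to true regardless of the other variables. If r is false, the antecedent cannot hold. Either way ¬u → r holds.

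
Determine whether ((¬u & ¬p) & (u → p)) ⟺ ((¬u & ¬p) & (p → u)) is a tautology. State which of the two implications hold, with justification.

Both directions hold.

[⇒] Assume the antecedent. If u is true, the antecedent cannot hold. If u is false, the antecedent forces (u = F, p = F), and (¬u & ¬p) & (p → u) holds there. Either way (¬u & ¬p) & (p → u) holds.

[⇐] Assume the antecedent. If u is true, the antecedent cannot hold. If u is false, the antecedent forces (u = F, p = F), and (¬u & ¬p) & (u → p) holds there. Either way (¬u & ¬p) & (u → p) holds.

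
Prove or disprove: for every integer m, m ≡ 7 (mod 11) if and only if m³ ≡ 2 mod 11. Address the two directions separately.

Both directions hold.

[⇒] Suppose m ≡ 7 (mod 11). Write m = 11j + 7. Then (11j + 7)³ = 1331j³ + 2541j² + 1617j + 343 = 11(121j³ + 231j² + 147j + 31) + 2, so m³ ≡ 2 (mod 11).

[⇐] For the converse, argue contrapositively. If m ≢ 7 (mod 11), then m is congruent to one of 0, 1, 2, 3, 4, 5, 6, 8, 9, 10 modulo 11, and these give m³ ≡ 0, 1, 8, 5, 9, 4, 7, 6, 3, 10 respectively — never 2.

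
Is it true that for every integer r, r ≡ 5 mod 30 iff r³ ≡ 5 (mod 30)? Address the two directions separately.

[⇒] Suppose r ≡ 5 mod 30. Write r = 30j + 5. Then (30j + 5)³ = 27000j³ + 13500j² + 2250j + 125 = 30(900j³ + 450j² + 75j + 4) + 5, so r³ ≡ 5 (mod 30).

[⇐] Conversely, suppose r³ ≡ 5 (mod 30). The only residue r in {0, …, 29} with r³ ≡ 5 (mod 30) is r = 5, so r ≡ 5 (mod 30).

Equivalent; both directions hold.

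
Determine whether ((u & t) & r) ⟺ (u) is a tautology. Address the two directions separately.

Only the forward direction holds.

(⟹) Assume the antecedent. If r is true, the antecedent forces (r = T, u = T, t = T), and u holds there. If r is false, the antecedent cannot hold. Either way u holds.

(⟸) This fails. Under r = F, u = T, t = F, the left side is false but the right side is true.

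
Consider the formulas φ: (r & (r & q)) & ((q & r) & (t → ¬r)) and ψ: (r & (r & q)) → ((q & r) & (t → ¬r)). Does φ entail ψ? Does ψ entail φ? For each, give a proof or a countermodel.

Forward direction. Assume the antecedent. If t is true, the antecedent cannot hold. If t is false, the consequent reduces to true regardless of the other variables. Either way the consequent holds.

Converse. This fails. Under t = F, q = F, r = F, the left side is false but the right side is true.

Only the forward direction holds.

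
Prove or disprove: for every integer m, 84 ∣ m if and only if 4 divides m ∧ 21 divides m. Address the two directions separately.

(→) If 84 ∣ m, write m = 84q. Since 84 = 21·4, m = 4·(21q), so 4 ∣ m; and since 84 = 4·21, m = 21·(4q), so 21 ∣ m.

(←) Suppose 4 ∣ m and 21 ∣ m. Any common multiple of 4 and 21 is a multiple of their lcm; here gcd(4, 21) = 1, so lcm(4, 21) = 4·21 = 84, so 84 ∣ m.

Equivalent; both directions hold.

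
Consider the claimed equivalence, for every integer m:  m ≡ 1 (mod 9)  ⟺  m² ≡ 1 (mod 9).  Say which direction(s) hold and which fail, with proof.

(⇒) Suppose m ≡ 1 (mod 9). Write m = 9j + 1. Then (9j + 1)² = 81j² + 18j + 1 = 9(9j² + 2j) + 1, so m² ≡ 1 (mod 9).

(⇐) This fails: take m = 8. Then 8² = 64 ≡ 1 (mod 9), yet 8 ≡ 8 (mod 9), not 1.

Only the forward implication holds.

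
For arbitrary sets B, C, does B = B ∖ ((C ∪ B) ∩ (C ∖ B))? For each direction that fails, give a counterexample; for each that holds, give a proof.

(⊆) Let x ∈ B. Then either x ∈ B and x ∉ C; or x ∈ B ∩ C. In each case x ∈ B ∖ ((C ∪ B) ∩ (C ∖ B)), so B ⊆ B ∖ ((C ∪ B) ∩ (C ∖ B)).

(⊇) Let x ∈ B ∖ ((C ∪ B) ∩ (C ∖ B)). Then either x ∈ B and x ∉ C; or x ∈ B ∩ C. In each case x ∈ B, so B ∖ ((C ∪ B) ∩ (C ∖ B)) ⊆ B.

Both inclusions hold; the sets are equal.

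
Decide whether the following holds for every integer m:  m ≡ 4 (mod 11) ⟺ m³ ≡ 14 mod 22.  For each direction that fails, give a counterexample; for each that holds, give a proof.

Neither implication holds.

(→) This fails: take m = 4. Then 4 ≡ 4 (mod 11), but 4³ = 64 ≡ 20 (mod 22), not 14.

(←) This fails: take m = 20. Then 20³ = 8000 ≡ 14 (mod 22), yet 20 ≡ 9 (mod 11), not 4.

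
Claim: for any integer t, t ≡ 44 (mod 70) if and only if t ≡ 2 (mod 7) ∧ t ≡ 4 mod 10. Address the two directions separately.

Forward direction. Suppose t ≡ 44 (mod 70); write t = 70j + 44. Since 7 ∣ 70, reducing mod 7 gives t ≡ 44 ≡ 2 (mod 7); since 10 ∣ 70, reducing mod 10 gives t ≡ 44 ≡ 4 (mod 10).

Converse. If t ≡ 2 (mod 7) and t ≡ 4 (mod 10), then by the Chinese remainder theorem t ≡ 44 (mod 70). This is exactly t ≡ 44 (mod 70).

Both implications hold.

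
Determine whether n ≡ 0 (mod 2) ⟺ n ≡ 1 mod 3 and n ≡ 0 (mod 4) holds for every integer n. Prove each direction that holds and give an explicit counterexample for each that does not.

The forward direction fails; the converse holds.

(⇒) This fails: n = 0 gives 0 ≡ 0 (mod 2) but 0 ≡ 0 (mod 3), so the conjunction on the right does not hold.

(⇐) Conversely, if n ≡ 1 (mod 3) and n ≡ 0 (mod 4), then by the Chinese remainder theorem n ≡ 4 (mod 12). Since 4 ≡ 0 (mod 2) and 2 ∣ 12, we get n ≡ 0 (mod 2).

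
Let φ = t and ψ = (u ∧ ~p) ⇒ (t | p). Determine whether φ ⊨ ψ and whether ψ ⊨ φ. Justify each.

Forward direction. Assume the antecedent. If u is true, the antecedent forces (u = T, t = T, p = F) or (u = T, t = T, p = T), and (u ∧ ~p) ⇒ (t | p) holds there. If u is false, (u ∧ ~p) ⇒ (t | p) reduces to true regardless of the other variables. Either way (u ∧ ~p) ⇒ (t | p) holds.

Converse. This fails. Under u = F, t = F, p = F, the left side is false but the right side is true.

Not equivalent: only (⇒) holds.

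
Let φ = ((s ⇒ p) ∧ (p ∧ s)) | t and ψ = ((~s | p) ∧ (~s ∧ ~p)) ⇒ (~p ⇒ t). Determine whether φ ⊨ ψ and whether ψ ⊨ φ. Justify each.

(→) Assume the antecedent. If p is true, the consequent reduces to true regardless of the other variables. If p is false, the antecedent forces (p = F, t = T, s = F) or (p = F, t = T, s = T), and the consequent holds there. Either way the consequent holds.

(←) This fails. Under p = T, t = F, s = F, the left side is false but the right side is true.

Only the forward implication holds.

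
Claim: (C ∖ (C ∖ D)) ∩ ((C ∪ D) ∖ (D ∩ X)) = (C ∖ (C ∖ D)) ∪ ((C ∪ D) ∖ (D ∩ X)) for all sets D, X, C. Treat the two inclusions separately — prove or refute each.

Reverse inclusion. This inclusion fails. Take D = {1}, X = ∅, C = ∅; then 1 ∈ (C ∖ (C ∖ D)) ∪ ((C ∪ D) ∖ (D ∩ X)) but 1 ∉ (C ∖ (C ∖ D)) ∩ ((C ∪ D) ∖ (D ∩ X)).

Forward inclusion. Let x ∈ (C ∖ (C ∖ D)) ∩ ((C ∪ D) ∖ (D ∩ X)). Then x ∈ D ∩ C and x ∉ X, from which x ∈ (C ∖ (C ∖ D)) ∪ ((C ∪ D) ∖ (D ∩ X)).

(⊆) holds; (⊇) fails.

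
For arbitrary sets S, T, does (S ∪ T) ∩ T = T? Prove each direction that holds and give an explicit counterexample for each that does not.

Forward inclusion. Let x ∈ (S ∪ T) ∩ T. Then either x ∈ T and x ∉ S; or x ∈ S ∩ T. In each case x ∈ T, so (S ∪ T) ∩ T ⊆ T.

Reverse inclusion. Let x ∈ T. Then either x ∈ T and x ∉ S; or x ∈ S ∩ T. In each case x ∈ (S ∪ T) ∩ T, so T ⊆ (S ∪ T) ∩ T.

Both inclusions hold; the sets are equal.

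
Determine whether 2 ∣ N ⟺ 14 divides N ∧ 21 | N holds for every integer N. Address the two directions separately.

Forward direction. This fails: take N = 2. Certainly 2 ∣ 2, but 14 ∤ 2.

Converse. Suppose 14 ∣ N and 21 ∣ N. Any common multiple of 14 and 21 is a multiple of their lcm; here lcm(14, 21) = 14·21/gcd(14, 21) = 294/7 = 42, so 42 ∣ N. Since 2 ∣ 42, it follows that 2 ∣ N.

The forward direction fails; the converse holds.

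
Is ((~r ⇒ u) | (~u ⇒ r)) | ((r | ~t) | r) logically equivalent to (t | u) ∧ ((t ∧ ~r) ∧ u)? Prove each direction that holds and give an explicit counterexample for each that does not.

(⇒) fails; (⇐) holds.

Forward direction. This fails. Under r = F, t = F, u = F, the left side is true but the right side is false.

Converse. Assume the antecedent. If r is true, the antecedent cannot hold. If r is false, the antecedent forces (r = F, t = T, u = T), and the consequent holds there. Either way the consequent holds.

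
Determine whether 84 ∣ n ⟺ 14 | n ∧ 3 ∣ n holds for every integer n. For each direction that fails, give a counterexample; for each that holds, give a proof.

Forward direction. If 84 ∣ n, write n = 84q. Since 84 = 6·14, n = 14·(6q), so 14 ∣ n; and since 84 = 28·3, n = 3·(28q), so 3 ∣ n.

Converse. This fails: take n = 42. Both 14 ∣ 42 and 3 ∣ 42, yet 42 is not a multiple of 84 (since 42 = 0·84 + 42), so 84 ∤ 42.

Not equivalent: only (⇒) holds.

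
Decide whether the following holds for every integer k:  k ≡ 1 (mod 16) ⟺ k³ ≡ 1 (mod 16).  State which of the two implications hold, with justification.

(⟹) Suppose k ≡ 1 (mod 16). Write k = 16j + 1. Then (16j + 1)³ = 4096j³ + 768j² + 48j + 1 = 16(256j³ + 48j² + 3j) + 1, so k³ ≡ 1 (mod 16).

(⟸) Conversely, suppose k³ ≡ 1 (mod 16). The only residue r in {0, …, 15} with r³ ≡ 1 (mod 16) is r = 1, so k ≡ 1 (mod 16).

The biconditional holds.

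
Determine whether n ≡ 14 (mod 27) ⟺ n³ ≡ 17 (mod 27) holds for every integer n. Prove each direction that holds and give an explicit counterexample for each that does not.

(⇒) holds; (⇐) fails.

[⇒] Suppose n ≡ 14 (mod 27). Write n = 27j + 14. Then (27j + 14)³ = 19683j³ + 30618j² + 15876j + 2744 = 27(729j³ + 1134j² + 588j + 101) + 17, so n³ ≡ 17 (mod 27).

[⇐] This fails: take n = 5. Then 5³ = 125 ≡ 17 (mod 27), yet 5 ≡ 5 (mod 27), not 14.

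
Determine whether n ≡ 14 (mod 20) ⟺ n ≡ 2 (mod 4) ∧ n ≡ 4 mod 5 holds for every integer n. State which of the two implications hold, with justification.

Both directions hold; the statement is true.

(←) If n ≡ 2 (mod 4) and n ≡ 4 (mod 5), then by the Chinese remainder theorem n ≡ 14 (mod 20). This is exactly n ≡ 14 (mod 20).

(→) Suppose n ≡ 14 (mod 20); write n = 20j + 14. Since 4 ∣ 20, reducing mod 4 gives n ≡ 14 ≡ 2 (mod 4); since 5 ∣ 20, reducing mod 5 gives n ≡ 14 ≡ 4 (mod 5).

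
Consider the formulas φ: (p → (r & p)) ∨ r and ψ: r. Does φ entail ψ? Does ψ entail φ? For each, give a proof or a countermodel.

Only the converse holds.

(←) Assume the antecedent. If p is true, the antecedent forces (p = T, r = T), and (p → (r & p)) ∨ r holds there. If p is false, (p → (r & p)) ∨ r reduces to true regardless of the other variables. Either way (p → (r & p)) ∨ r holds.

(→) This fails. Under p = F, r = F, the left side is true but the right side is false.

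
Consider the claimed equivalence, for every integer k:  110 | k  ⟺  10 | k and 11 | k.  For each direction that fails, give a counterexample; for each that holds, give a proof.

[⇒] If 110 ∣ k, write k = 110q. Since 110 = 11·10, k = 10·(11q), so 10 ∣ k; and since 110 = 10·11, k = 11·(10q), so 11 ∣ k.

[⇐] Suppose 10 ∣ k and 11 ∣ k. Any common multiple of 10 and 11 is a multiple of their lcm; here gcd(10, 11) = 1, so lcm(10, 11) = 10·11 = 110, so 110 ∣ k.

Both directions hold; the statement is true.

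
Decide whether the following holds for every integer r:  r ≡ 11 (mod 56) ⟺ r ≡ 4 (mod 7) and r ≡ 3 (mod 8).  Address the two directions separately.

The biconditional holds.

(⇐) If r ≡ 4 (mod 7) and r ≡ 3 (mod 8), then by the Chinese remainder theorem r ≡ 11 (mod 56). This is exactly r ≡ 11 (mod 56).

(⇒) Suppose r ≡ 11 (mod 56); write r = 56j + 11. Since 7 ∣ 56, reducing mod 7 gives r ≡ 11 ≡ 4 (mod 7); since 8 ∣ 56, reducing mod 8 gives r ≡ 11 ≡ 3 (mod 8).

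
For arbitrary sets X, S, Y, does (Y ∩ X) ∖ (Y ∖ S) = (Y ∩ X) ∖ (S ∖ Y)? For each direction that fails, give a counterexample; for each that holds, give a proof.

(⟹) Let x ∈ (Y ∩ X) ∖ (Y ∖ S). Then x ∈ X ∩ S ∩ Y, from which x ∈ (Y ∩ X) ∖ (S ∖ Y).

(⟸) This inclusion fails. Take X = {1}, S = ∅, Y = {1}; then 1 ∈ (Y ∩ X) ∖ (S ∖ Y) but 1 ∉ (Y ∩ X) ∖ (Y ∖ S).

(⊆) holds; (⊇) fails.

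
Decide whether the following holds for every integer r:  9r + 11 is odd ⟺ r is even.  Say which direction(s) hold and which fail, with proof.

Forward direction. Suppose 9r + 11 is odd. Since 9 is odd, 9r and r have the same parity, so 9r + 11 ≡ r + 11 (mod 2). As 11 is odd, 9r + 11 is odd exactly when r is even. Thus r is even.

Converse. Suppose r is even; write r = 2j. Then 9r + 11 = 9·(2j) + 11 = 2·9j + 11, which is odd.

Both implications hold.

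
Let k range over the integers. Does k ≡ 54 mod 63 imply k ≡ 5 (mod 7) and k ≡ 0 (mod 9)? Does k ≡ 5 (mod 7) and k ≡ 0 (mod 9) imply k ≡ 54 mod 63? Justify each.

Both directions hold; the statement is true.

[⇒] Suppose k ≡ 54 (mod 63); write k = 63j + 54. Since 7 ∣ 63, reducing mod 7 gives k ≡ 54 ≡ 5 (mod 7); since 9 ∣ 63, reducing mod 9 gives k ≡ 54 ≡ 0 (mod 9).

[⇐] Conversely, if k ≡ 5 (mod 7) and k ≡ 0 (mod 9), then by the Chinese remainder theorem k ≡ 54 (mod 63). This is exactly k ≡ 54 (mod 63).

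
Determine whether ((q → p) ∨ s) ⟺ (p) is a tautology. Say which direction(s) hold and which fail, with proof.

(→) This fails. Under q = F, p = F, s = F, the left side is true but the right side is false.

(←) Assume the antecedent. If q is true, the antecedent forces (q = T, p = T, s = F) or (q = T, p = T, s = T), and (q → p) ∨ s holds there. If q is false, (q → p) ∨ s reduces to true regardless of the other variables. Either way (q → p) ∨ s holds.

Not equivalent: only (⇐) holds.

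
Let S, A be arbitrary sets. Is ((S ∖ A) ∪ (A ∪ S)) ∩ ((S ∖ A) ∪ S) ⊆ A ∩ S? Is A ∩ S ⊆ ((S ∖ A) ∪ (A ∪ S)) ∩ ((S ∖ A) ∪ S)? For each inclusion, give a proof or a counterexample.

(⊆) This inclusion fails. Take S = {1}, A = ∅; then 1 ∈ ((S ∖ A) ∪ (A ∪ S)) ∩ ((S ∖ A) ∪ S) but 1 ∉ A ∩ S.

(⊇) Let x ∈ A ∩ S. Then x ∈ S ∩ A, from which x ∈ ((S ∖ A) ∪ (A ∪ S)) ∩ ((S ∖ A) ∪ S).

(⊆) fails; (⊇) holds.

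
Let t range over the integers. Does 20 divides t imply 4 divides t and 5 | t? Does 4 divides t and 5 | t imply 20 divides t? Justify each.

Both directions hold; the statement is true.

[⇒] If 20 ∣ t, write t = 20q. Since 20 = 5·4, t = 4·(5q), so 4 ∣ t; and since 20 = 4·5, t = 5·(4q), so 5 ∣ t.

[⇐] Suppose 4 ∣ t and 5 ∣ t. Any common multiple of 4 and 5 is a multiple of their lcm; here gcd(4, 5) = 1, so lcm(4, 5) = 4·5 = 20, so 20 ∣ t.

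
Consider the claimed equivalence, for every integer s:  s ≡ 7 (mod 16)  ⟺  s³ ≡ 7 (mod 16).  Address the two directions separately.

Forward direction. Suppose s ≡ 7 (mod 16). Write s = 16j + 7. Then (16j + 7)³ = 4096j³ + 5376j² + 2352j + 343 = 16(256j³ + 336j² + 147j + 21) + 7, so s³ ≡ 7 (mod 16).

Converse. Suppose s³ ≡ 7 (mod 16). The only residue r in {0, …, 15} with r³ ≡ 7 (mod 16) is r = 7, so s ≡ 7 (mod 16).

Both implications hold.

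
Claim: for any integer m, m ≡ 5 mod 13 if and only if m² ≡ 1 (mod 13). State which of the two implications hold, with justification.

Both directions fail.

(→) This fails: take m = 5. Then 5 ≡ 5 (mod 13), but 5² = 25 ≡ 12 (mod 13), not 1.

(←) This fails: take m = 1. Then 1² = 1 ≡ 1 (mod 13), yet 1 ≡ 1 (mod 13), not 5.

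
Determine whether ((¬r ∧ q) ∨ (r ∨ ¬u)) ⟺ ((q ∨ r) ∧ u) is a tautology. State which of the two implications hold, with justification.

(⇒) This fails. Under r = F, q = F, u = F, the left side is true but the right side is false.

(⇐) Assume the antecedent. If r is true, (¬r ∧ q) ∨ (r ∨ ¬u) reduces to true regardless of the other variables. If r is false, the antecedent forces (r = F, q = T, u = T), and (¬r ∧ q) ∨ (r ∨ ¬u) holds there. Either way (¬r ∧ q) ∨ (r ∨ ¬u) holds.

The forward direction fails; the converse holds.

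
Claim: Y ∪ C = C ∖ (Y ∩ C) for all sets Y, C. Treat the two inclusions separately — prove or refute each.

Forward inclusion. This inclusion fails. Take Y = {1}, C = ∅; then 1 ∈ Y ∪ C but 1 ∉ C ∖ (Y ∩ C).

Reverse inclusion. Let x ∈ C ∖ (Y ∩ C). Then x ∈ C and x ∉ Y, from which x ∈ Y ∪ C.

(⊆) fails; (⊇) holds.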